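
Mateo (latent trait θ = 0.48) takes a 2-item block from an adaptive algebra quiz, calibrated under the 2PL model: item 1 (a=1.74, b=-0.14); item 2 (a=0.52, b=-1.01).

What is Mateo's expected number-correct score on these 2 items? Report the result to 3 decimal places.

P(θ) = 1 / (1 + exp(−a(θ − b)))
P_1 = 1/(1+e^{-1.0788}) = 0.7463
P_2 = 1/(1+e^{-0.7748}) = 0.6846
E[score] = 0.7463 + 0.6846 = 1.4308

1.431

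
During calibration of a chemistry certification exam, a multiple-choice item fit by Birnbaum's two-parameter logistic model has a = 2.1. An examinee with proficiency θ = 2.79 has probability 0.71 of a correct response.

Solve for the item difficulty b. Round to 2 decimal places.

2.36

P(θ) = 1 / (1 + exp(−a(θ − b)))
logit(0.71) = ln(0.71/0.29) = 0.8954
b = θ − logit/(a) = 2.79 − 0.8954/2.1000 = 2.3636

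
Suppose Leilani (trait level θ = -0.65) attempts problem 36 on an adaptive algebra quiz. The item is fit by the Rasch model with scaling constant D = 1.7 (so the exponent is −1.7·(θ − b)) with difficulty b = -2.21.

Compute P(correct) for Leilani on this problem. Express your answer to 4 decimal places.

0.9341

P(θ) = 1 / (1 + exp(−D·(θ − b)))
Exponent: 1.7 × (-0.65 − (-2.21)) = 2.6520
1/(1 + e^{-2.6520}) = 0.9341
P = 0.9341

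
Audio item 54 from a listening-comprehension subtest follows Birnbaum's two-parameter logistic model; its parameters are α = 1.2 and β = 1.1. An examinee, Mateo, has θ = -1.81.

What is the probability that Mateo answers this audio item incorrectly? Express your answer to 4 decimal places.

P(θ) = 1 / (1 + exp(−α(θ − β)))
Exponent: 1.2 × (-1.81 − 1.1) = -3.4920
1/(1 + e^{3.4920}) = 0.0295
P(incorrect) = 1 − 0.0295 = 0.9705

0.9705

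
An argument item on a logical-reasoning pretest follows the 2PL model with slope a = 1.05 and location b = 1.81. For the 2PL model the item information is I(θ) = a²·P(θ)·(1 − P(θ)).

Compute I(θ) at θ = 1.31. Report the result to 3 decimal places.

0.257

P = 1/(1+e^{0.5250}) = 0.3717
P(1−P) = 0.3717 × 0.6283 = 0.2335
I = a² × P(1−P) = 1.05² × 0.2335 = 0.25747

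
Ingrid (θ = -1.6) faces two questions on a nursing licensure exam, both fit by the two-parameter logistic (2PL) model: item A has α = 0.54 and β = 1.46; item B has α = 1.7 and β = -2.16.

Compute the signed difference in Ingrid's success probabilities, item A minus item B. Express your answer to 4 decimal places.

-0.5607

P(θ) = 1 / (1 + exp(−α(θ − β)))
P_A = 0.1608
P_B = 0.7215
P_A − P_B = -0.5607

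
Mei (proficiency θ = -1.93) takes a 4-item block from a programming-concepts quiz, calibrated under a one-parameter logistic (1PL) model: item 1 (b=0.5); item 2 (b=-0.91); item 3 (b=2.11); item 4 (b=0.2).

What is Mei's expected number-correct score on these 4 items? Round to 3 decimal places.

0.469

P(θ) = 1 / (1 + exp(−(θ − b)))
P_1 = 1/(1+e^{2.4300}) = 0.0809
P_2 = 1/(1+e^{1.0200}) = 0.2650
P_3 = 1/(1+e^{4.0400}) = 0.0173
P_4 = 1/(1+e^{2.1300}) = 0.1062
E[score] = 0.0809 + 0.2650 + 0.0173 + 0.1062 = 0.4694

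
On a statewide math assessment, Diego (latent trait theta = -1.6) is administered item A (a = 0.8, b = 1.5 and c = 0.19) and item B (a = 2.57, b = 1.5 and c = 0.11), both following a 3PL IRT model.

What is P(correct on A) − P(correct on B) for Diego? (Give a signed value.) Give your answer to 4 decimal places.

P(theta) = c + (1 − c) · 1 / (1 + exp(−a(theta − b)))
P_A = 0.2526
P_B = 0.1103
P_A − P_B = 0.1423

0.1423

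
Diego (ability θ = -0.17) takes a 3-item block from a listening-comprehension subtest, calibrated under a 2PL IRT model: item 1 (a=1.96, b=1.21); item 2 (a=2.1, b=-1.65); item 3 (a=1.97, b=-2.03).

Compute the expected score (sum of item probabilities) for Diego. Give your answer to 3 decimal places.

P(θ) = 1 / (1 + exp(−a(θ − b)))
P_1 = 1/(1+e^{2.7048}) = 0.0627
P_2 = 1/(1+e^{-3.1080}) = 0.9572
P_3 = 1/(1+e^{-3.6642}) = 0.9750
E[score] = 0.0627 + 0.9572 + 0.9750 = 1.9949

1.995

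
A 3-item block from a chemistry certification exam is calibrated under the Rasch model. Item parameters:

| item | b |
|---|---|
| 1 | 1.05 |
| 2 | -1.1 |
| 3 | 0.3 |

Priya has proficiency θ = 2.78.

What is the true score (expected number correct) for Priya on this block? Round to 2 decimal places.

2.75

P(θ) = 1 / (1 + exp(−(θ − b)))
P_1 = 1/(1+e^{-1.7300}) = 0.8494
P_2 = 1/(1+e^{-3.8800}) = 0.9798
P_3 = 1/(1+e^{-2.4800}) = 0.9227
E[score] = 0.8494 + 0.9798 + 0.9227 = 2.7519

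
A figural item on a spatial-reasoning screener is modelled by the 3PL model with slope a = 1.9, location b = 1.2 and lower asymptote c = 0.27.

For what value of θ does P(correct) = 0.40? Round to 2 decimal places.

0.40

P(θ) = c + (1 − c) · 1 / (1 + exp(−a(θ − b)))
Remove guessing floor: (0.40 − 0.27)/(1 − 0.27) = 0.1781
logit = ln(0.1781/0.8219) = -1.5294
θ = b + logit/(a) = 1.2 + (-1.5294)/1.9000 = 0.3951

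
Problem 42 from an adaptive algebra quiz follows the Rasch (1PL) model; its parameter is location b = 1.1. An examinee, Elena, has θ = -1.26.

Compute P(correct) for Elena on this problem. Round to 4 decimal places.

P(θ) = 1 / (1 + exp(−(θ − b)))
Exponent: (-1.26 − 1.1) = -2.3600
1/(1 + e^{2.3600}) = 0.0863
P = 0.0863

0.0863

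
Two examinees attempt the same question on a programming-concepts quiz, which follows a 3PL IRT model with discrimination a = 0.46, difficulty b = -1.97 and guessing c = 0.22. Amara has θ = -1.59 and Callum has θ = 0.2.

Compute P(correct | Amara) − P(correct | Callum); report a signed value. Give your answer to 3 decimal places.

P(θ) = c + (1 − c) · 1 / (1 + exp(−a(θ − b)))
P(Amara) = 0.6440  [exponent 0.1748]
P(Callum) = 0.7899  [exponent 0.9982]
Difference = 0.6440 − 0.7899 = -0.1460

-0.146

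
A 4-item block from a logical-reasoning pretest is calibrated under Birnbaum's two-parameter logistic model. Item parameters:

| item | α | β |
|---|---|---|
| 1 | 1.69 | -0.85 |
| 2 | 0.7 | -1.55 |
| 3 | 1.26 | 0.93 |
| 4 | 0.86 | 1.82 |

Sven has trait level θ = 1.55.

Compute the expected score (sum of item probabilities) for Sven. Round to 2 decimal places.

P(θ) = 1 / (1 + exp(−α(θ − β)))
P_1 = 1/(1+e^{-4.0560}) = 0.9830
P_2 = 1/(1+e^{-2.1700}) = 0.8975
P_3 = 1/(1+e^{-0.7812}) = 0.6859
P_4 = 1/(1+e^{0.2322}) = 0.4422
E[score] = 0.9830 + 0.8975 + 0.6859 + 0.4422 = 3.0086

3.01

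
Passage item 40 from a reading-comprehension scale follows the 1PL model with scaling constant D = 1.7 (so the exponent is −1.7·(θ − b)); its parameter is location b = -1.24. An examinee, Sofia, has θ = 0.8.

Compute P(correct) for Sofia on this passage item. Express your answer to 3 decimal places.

0.970

P(θ) = 1 / (1 + exp(−D·(θ − b)))
Exponent: 1.7 × (0.8 − (-1.24)) = 3.4680
1/(1 + e^{-3.4680}) = 0.9698
P = 0.9698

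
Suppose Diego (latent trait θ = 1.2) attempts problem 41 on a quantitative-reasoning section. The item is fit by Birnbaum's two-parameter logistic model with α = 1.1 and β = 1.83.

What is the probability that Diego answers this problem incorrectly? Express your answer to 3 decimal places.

0.667

P(θ) = 1 / (1 + exp(−α(θ − β)))
Exponent: 1.1 × (1.2 − 1.83) = -0.6930
1/(1 + e^{0.6930}) = 0.3334
P(incorrect) = 1 − 0.3334 = 0.6666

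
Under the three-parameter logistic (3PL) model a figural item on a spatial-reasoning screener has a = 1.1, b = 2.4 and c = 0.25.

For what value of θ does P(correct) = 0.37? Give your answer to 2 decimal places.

0.89

P(θ) = c + (1 − c) · 1 / (1 + exp(−a(θ − b)))
Remove guessing floor: (0.37 − 0.25)/(1 − 0.25) = 0.1600
logit = ln(0.1600/0.8400) = -1.6582
θ = b + logit/(a) = 2.4 + (-1.6582)/1.1000 = 0.8925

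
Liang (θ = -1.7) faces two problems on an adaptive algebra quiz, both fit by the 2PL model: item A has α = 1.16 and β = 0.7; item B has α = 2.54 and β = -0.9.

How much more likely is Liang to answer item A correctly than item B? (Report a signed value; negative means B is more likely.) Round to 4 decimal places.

P(θ) = 1 / (1 + exp(−α(θ − β)))
P_A = 0.0582
P_B = 0.1159
P_A − P_B = -0.0577

-0.0577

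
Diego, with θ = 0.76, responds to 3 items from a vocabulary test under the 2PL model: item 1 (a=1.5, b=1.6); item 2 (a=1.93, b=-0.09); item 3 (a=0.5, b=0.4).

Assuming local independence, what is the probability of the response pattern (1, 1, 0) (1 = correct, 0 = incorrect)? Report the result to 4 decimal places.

0.0842

P(θ) = 1 / (1 + exp(−a(θ − b)))
P_1 = 1/(1+e^{1.2600}) = 0.2210
P_2 = 1/(1+e^{-1.6405}) = 0.8376
P_3 = 1/(1+e^{-0.1800}) = 0.5449
L = P_1 × P_2 × (1−P_3) = 0.2210 × 0.8376 × 0.4551 = 0.08424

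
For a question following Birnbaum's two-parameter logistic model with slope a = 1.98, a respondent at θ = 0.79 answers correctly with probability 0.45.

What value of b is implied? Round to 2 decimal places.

0.89

P(θ) = 1 / (1 + exp(−a(θ − b)))
logit(0.45) = ln(0.45/0.55) = -0.2007
b = θ − logit/(a) = 0.79 − (-0.2007)/1.9800 = 0.8913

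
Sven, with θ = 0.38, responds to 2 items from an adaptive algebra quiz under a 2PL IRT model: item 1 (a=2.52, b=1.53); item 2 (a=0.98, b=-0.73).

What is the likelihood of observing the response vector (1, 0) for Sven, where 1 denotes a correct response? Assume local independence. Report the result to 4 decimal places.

0.0132

P(θ) = 1 / (1 + exp(−a(θ − b)))
P_1 = 1/(1+e^{2.8980}) = 0.0523
P_2 = 1/(1+e^{-1.0878}) = 0.7480
L = P_1 × (1−P_2) = 0.0523 × 0.2520 = 0.01317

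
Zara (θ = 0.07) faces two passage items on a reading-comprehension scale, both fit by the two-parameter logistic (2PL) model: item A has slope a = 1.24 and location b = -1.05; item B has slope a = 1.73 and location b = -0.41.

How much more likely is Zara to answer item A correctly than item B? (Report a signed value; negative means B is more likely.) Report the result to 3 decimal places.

P(θ) = 1 / (1 + exp(−a(θ − b)))
P_A = 0.8004
P_B = 0.6964
P_A − P_B = 0.1040

0.104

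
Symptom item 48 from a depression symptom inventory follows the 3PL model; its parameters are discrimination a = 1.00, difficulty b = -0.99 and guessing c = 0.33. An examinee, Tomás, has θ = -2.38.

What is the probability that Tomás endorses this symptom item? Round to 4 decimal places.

P(θ) = c + (1 − c) · 1 / (1 + exp(−a(θ − b)))
Exponent: 1.00 × (-2.38 − (-0.99)) = -1.3900
1/(1 + e^{1.3900}) = 0.1994
P = 0.33 + 0.67 × 0.1994 = 0.4636

0.4636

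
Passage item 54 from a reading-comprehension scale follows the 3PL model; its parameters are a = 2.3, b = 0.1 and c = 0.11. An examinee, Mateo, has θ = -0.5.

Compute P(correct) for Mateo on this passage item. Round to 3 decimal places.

0.289

P(θ) = c + (1 − c) · 1 / (1 + exp(−a(θ − b)))
Exponent: 2.3 × (-0.5 − 0.1) = -1.3800
1/(1 + e^{1.3800}) = 0.2010
P = 0.11 + 0.89 × 0.2010 = 0.2889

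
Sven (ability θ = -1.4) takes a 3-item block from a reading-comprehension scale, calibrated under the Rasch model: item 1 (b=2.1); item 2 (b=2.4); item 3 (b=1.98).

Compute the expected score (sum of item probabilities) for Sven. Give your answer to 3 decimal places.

P(θ) = 1 / (1 + exp(−(θ − b)))
P_1 = 1/(1+e^{3.5000}) = 0.0293
P_2 = 1/(1+e^{3.8000}) = 0.0219
P_3 = 1/(1+e^{3.3800}) = 0.0329
E[score] = 0.0293 + 0.0219 + 0.0329 = 0.0841

0.084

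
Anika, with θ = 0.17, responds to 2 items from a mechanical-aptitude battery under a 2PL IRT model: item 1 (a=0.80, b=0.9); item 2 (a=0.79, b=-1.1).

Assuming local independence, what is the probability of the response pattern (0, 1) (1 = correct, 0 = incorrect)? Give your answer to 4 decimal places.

P(θ) = 1 / (1 + exp(−a(θ − b)))
P_1 = 1/(1+e^{0.5840}) = 0.3580
P_2 = 1/(1+e^{-1.0033}) = 0.7317
L = (1−P_1) × P_2 = 0.6420 × 0.7317 = 0.46975

0.4697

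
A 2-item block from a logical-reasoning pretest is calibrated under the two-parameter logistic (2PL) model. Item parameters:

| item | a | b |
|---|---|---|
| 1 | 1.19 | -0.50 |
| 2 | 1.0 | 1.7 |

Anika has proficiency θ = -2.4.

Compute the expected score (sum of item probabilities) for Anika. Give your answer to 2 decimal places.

P(θ) = 1 / (1 + exp(−a(θ − b)))
P_1 = 1/(1+e^{2.2610}) = 0.0944
P_2 = 1/(1+e^{4.1000}) = 0.0163
E[score] = 0.0944 + 0.0163 = 0.1107

0.11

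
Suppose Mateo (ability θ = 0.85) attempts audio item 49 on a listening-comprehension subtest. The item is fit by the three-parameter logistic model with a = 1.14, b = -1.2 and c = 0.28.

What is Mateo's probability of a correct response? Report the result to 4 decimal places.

0.9366

P(θ) = c + (1 − c) · 1 / (1 + exp(−a(θ − b)))
Exponent: 1.14 × (0.85 − (-1.2)) = 2.3370
1/(1 + e^{-2.3370}) = 0.9119
P = 0.28 + 0.72 × 0.9119 = 0.9366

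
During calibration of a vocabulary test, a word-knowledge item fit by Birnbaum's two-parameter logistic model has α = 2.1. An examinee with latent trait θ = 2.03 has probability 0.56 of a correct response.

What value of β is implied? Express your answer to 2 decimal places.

P(θ) = 1 / (1 + exp(−α(θ − β)))
logit(0.56) = ln(0.56/0.44) = 0.2412
β = θ − logit/(α) = 2.03 − 0.2412/2.1000 = 1.9152

1.92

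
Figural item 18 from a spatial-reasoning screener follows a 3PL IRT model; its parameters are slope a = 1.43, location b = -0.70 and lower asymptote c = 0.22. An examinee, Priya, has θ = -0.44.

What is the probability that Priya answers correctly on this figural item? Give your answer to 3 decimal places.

0.682

P(θ) = c + (1 − c) · 1 / (1 + exp(−a(θ − b)))
Exponent: 1.43 × (-0.44 − (-0.70)) = 0.3718
1/(1 + e^{-0.3718}) = 0.5919
P = 0.22 + 0.78 × 0.5919 = 0.6817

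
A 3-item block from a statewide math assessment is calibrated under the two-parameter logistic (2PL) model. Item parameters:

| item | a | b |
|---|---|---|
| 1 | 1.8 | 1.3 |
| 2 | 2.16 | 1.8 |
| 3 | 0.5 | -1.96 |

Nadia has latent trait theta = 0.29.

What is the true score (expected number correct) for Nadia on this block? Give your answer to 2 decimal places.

P(theta) = 1 / (1 + exp(−a(theta − b)))
P_1 = 1/(1+e^{1.8180}) = 0.1397
P_2 = 1/(1+e^{3.2616}) = 0.0369
P_3 = 1/(1+e^{-1.1250}) = 0.7549
E[score] = 0.1397 + 0.0369 + 0.7549 = 0.9315

0.93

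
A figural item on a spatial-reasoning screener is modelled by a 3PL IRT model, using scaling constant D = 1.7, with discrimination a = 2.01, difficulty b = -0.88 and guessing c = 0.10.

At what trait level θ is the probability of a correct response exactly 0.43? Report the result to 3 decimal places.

P(θ) = c + (1 − c) · 1 / (1 + exp(−D·a(θ − b)))
Remove guessing floor: (0.43 − 0.10)/(1 − 0.10) = 0.3667
logit = ln(0.3667/0.6333) = -0.5465
θ = b + logit/(1.7·a) = -0.88 + (-0.5465)/3.4170 = -1.0399

-1.040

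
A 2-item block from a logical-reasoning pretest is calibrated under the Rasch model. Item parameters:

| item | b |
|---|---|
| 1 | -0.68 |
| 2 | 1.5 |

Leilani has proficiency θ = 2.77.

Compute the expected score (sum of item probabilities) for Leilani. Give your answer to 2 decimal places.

P(θ) = 1 / (1 + exp(−(θ − b)))
P_1 = 1/(1+e^{-3.4500}) = 0.9692
P_2 = 1/(1+e^{-1.2700}) = 0.7807
E[score] = 0.9692 + 0.7807 = 1.7500

1.75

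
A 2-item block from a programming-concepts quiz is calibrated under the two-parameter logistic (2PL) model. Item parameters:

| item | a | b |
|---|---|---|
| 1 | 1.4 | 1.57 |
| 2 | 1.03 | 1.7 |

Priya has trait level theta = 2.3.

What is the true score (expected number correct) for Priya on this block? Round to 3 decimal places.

P(theta) = 1 / (1 + exp(−a(theta − b)))
P_1 = 1/(1+e^{-1.0220}) = 0.7354
P_2 = 1/(1+e^{-0.6180}) = 0.6498
E[score] = 0.7354 + 0.6498 = 1.3851

1.385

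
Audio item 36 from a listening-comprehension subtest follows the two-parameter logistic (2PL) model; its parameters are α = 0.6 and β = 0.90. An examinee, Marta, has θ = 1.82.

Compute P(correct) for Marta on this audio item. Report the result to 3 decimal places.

0.635

P(θ) = 1 / (1 + exp(−α(θ − β)))
Exponent: 0.6 × (1.82 − 0.90) = 0.5520
1/(1 + e^{-0.5520}) = 0.6346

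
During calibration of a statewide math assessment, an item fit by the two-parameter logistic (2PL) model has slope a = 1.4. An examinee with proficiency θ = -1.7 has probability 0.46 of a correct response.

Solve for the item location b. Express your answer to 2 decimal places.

-1.59

P(θ) = 1 / (1 + exp(−a(θ − b)))
logit(0.46) = ln(0.46/0.54) = -0.1603
b = θ − logit/(a) = -1.7 − (-0.1603)/1.4000 = -1.5855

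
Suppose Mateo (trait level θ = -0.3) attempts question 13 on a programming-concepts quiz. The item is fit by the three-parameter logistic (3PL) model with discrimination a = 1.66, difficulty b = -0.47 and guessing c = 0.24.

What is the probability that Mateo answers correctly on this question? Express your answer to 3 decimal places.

P(θ) = c + (1 − c) · 1 / (1 + exp(−a(θ − b)))
Exponent: 1.66 × (-0.3 − (-0.47)) = 0.2822
1/(1 + e^{-0.2822}) = 0.5701
P = 0.24 + 0.76 × 0.5701 = 0.6733

0.673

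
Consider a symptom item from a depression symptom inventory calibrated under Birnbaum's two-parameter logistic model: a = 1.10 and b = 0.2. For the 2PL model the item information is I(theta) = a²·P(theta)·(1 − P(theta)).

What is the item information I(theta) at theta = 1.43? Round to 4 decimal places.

0.1975

P = 1/(1+e^{-1.3530}) = 0.7946
P(1−P) = 0.7946 × 0.2054 = 0.1632
I = a² × P(1−P) = 1.10² × 0.1632 = 0.19747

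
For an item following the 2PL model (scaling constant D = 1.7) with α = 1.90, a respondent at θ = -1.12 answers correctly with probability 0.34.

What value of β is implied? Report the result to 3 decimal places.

P(θ) = 1 / (1 + exp(−D·α(θ − β)))
logit(0.34) = ln(0.34/0.66) = -0.6633
β = θ − logit/(1.7·α) = -1.12 − (-0.6633)/3.2300 = -0.9146

-0.915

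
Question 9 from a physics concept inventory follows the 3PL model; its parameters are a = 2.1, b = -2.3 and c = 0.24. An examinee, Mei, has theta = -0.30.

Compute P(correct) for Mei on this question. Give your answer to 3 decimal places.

P(theta) = c + (1 − c) · 1 / (1 + exp(−a(theta − b)))
Exponent: 2.1 × (-0.30 − (-2.3)) = 4.2000
1/(1 + e^{-4.2000}) = 0.9852
P = 0.24 + 0.76 × 0.9852 = 0.9888

0.989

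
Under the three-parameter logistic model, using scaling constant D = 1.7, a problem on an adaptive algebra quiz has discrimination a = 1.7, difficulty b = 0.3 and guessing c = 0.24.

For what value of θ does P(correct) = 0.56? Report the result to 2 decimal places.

P(θ) = c + (1 − c) · 1 / (1 + exp(−D·a(θ − b)))
Remove guessing floor: (0.56 − 0.24)/(1 − 0.24) = 0.4211
logit = ln(0.4211/0.5789) = -0.3185
θ = b + logit/(1.7·a) = 0.3 + (-0.3185)/2.8900 = 0.1898

0.19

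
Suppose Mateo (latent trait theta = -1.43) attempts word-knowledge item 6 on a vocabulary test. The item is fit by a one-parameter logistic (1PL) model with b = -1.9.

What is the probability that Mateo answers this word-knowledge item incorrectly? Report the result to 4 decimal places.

P(theta) = 1 / (1 + exp(−(theta − b)))
Exponent: (-1.43 − (-1.9)) = 0.4700
1/(1 + e^{-0.4700}) = 0.6154
P = 0.6154
P(incorrect) = 1 − 0.6154 = 0.3846

0.3846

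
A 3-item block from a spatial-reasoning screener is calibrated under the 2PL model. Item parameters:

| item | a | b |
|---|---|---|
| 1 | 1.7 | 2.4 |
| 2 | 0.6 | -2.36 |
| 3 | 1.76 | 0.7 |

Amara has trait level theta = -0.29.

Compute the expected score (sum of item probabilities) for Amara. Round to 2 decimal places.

0.94

P(theta) = 1 / (1 + exp(−a(theta − b)))
P_1 = 1/(1+e^{4.5730}) = 0.0102
P_2 = 1/(1+e^{-1.2420}) = 0.7759
P_3 = 1/(1+e^{1.7424}) = 0.1490
E[score] = 0.0102 + 0.7759 + 0.1490 = 0.9351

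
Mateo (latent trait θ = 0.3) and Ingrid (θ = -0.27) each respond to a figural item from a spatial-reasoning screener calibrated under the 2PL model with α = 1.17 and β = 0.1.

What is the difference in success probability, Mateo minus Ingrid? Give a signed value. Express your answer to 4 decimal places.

P(θ) = 1 / (1 + exp(−α(θ − β)))
P(Mateo) = 0.5582  [exponent 0.2340]
P(Ingrid) = 0.3934  [exponent -0.4329]
Difference = 0.5582 − 0.3934 = 0.1648

0.1648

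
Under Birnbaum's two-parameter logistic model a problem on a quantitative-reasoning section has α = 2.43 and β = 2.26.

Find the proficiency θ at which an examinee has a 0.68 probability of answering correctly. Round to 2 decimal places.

P(θ) = 1 / (1 + exp(−α(θ − β)))
logit = ln(0.6800/0.3200) = 0.7538
θ = β + logit/(α) = 2.26 + 0.7538/2.4300 = 2.5702

2.57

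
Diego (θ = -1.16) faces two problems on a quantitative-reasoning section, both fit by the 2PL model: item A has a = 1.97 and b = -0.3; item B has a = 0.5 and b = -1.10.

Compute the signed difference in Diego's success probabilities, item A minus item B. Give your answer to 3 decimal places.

-0.337

P(θ) = 1 / (1 + exp(−a(θ − b)))
P_A = 0.1552
P_B = 0.4925
P_A − P_B = -0.3373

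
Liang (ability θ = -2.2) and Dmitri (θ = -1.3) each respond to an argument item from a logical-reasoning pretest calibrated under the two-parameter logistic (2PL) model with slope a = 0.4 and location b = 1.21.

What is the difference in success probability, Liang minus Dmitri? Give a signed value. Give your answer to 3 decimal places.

P(θ) = 1 / (1 + exp(−a(θ − b)))
P(Liang) = 0.2036  [exponent -1.3640]
P(Dmitri) = 0.2682  [exponent -1.0040]
Difference = 0.2036 − 0.2682 = -0.0646

-0.065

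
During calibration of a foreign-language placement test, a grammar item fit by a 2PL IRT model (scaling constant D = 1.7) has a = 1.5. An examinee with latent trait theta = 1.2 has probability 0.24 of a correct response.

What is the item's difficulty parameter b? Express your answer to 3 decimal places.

P(theta) = 1 / (1 + exp(−D·a(theta − b)))
logit(0.24) = ln(0.24/0.76) = -1.1527
b = theta − logit/(1.7·a) = 1.2 − (-1.1527)/2.5500 = 1.6520

1.652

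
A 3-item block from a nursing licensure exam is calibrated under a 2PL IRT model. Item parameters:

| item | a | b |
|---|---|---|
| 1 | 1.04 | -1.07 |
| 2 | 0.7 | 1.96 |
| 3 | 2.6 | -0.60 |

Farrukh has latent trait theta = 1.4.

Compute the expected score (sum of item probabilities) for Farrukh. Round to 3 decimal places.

2.327

P(theta) = 1 / (1 + exp(−a(theta − b)))
P_1 = 1/(1+e^{-2.5688}) = 0.9288
P_2 = 1/(1+e^{0.3920}) = 0.4032
P_3 = 1/(1+e^{-5.2000}) = 0.9945
E[score] = 0.9288 + 0.4032 + 0.9945 = 2.3266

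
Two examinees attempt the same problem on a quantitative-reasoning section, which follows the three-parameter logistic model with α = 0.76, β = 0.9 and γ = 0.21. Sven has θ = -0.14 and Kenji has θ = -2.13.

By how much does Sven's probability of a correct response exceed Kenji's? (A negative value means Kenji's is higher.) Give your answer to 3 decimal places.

P(θ) = γ + (1 − γ) · 1 / (1 + exp(−α(θ − β)))
P(Sven) = 0.4565  [exponent -0.7904]
P(Kenji) = 0.2818  [exponent -2.3028]
Difference = 0.4565 − 0.2818 = 0.1747

0.175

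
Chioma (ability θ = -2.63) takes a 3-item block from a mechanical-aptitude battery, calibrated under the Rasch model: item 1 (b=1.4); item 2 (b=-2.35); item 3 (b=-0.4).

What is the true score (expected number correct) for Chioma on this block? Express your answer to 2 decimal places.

P(θ) = 1 / (1 + exp(−(θ − b)))
P_1 = 1/(1+e^{4.0300}) = 0.0175
P_2 = 1/(1+e^{0.2800}) = 0.4305
P_3 = 1/(1+e^{2.2300}) = 0.0971
E[score] = 0.0175 + 0.4305 + 0.0971 = 0.5450

0.55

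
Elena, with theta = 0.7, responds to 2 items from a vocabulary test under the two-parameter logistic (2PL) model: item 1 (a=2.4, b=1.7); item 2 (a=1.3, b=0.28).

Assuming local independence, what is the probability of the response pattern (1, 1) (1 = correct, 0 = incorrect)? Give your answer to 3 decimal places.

P(theta) = 1 / (1 + exp(−a(theta − b)))
P_1 = 1/(1+e^{2.4000}) = 0.0832
P_2 = 1/(1+e^{-0.5460}) = 0.6332
L = P_1 × P_2 = 0.0832 × 0.6332 = 0.05267

0.053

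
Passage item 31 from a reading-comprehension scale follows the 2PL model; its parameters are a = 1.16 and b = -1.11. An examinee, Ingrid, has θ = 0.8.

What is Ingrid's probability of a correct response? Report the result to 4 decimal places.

P(θ) = 1 / (1 + exp(−a(θ − b)))
Exponent: 1.16 × (0.8 − (-1.11)) = 2.2156
1/(1 + e^{-2.2156}) = 0.9016

0.9016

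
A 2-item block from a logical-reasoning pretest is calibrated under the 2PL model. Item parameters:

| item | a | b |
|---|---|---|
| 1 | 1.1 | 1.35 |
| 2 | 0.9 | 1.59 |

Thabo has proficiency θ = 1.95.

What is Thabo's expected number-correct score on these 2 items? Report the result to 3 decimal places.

1.240

P(θ) = 1 / (1 + exp(−a(θ − b)))
P_1 = 1/(1+e^{-0.6600}) = 0.6593
P_2 = 1/(1+e^{-0.3240}) = 0.5803
E[score] = 0.6593 + 0.5803 = 1.2396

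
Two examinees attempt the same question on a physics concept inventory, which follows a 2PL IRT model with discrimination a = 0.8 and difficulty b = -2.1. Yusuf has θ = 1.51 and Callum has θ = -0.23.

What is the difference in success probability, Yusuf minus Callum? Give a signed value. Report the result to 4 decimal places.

P(θ) = 1 / (1 + exp(−a(θ − b)))
P(Yusuf) = 0.9473  [exponent 2.8880]
P(Callum) = 0.8170  [exponent 1.4960]
Difference = 0.9473 − 0.8170 = 0.1303

0.1303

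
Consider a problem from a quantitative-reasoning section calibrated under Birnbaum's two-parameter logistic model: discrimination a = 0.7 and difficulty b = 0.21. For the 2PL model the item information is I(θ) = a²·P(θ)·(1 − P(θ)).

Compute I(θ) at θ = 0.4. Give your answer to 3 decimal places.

0.122

P = 1/(1+e^{-0.1330}) = 0.5332
P(1−P) = 0.5332 × 0.4668 = 0.2489
I = a² × P(1−P) = 0.7² × 0.2489 = 0.12196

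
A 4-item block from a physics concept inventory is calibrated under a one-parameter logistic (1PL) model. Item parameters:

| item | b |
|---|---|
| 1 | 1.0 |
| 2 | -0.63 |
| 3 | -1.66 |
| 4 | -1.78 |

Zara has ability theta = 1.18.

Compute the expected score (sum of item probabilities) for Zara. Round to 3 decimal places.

3.300

P(theta) = 1 / (1 + exp(−(theta − b)))
P_1 = 1/(1+e^{-0.1800}) = 0.5449
P_2 = 1/(1+e^{-1.8100}) = 0.8594
P_3 = 1/(1+e^{-2.8400}) = 0.9448
P_4 = 1/(1+e^{-2.9600}) = 0.9507
E[score] = 0.5449 + 0.8594 + 0.9448 + 0.9507 = 3.2998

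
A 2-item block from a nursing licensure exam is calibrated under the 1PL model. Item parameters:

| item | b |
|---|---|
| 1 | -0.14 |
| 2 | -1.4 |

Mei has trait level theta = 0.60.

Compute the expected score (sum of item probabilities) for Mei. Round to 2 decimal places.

P(theta) = 1 / (1 + exp(−(theta − b)))
P_1 = 1/(1+e^{-0.7400}) = 0.6770
P_2 = 1/(1+e^{-2.0000}) = 0.8808
E[score] = 0.6770 + 0.8808 = 1.5578

1.56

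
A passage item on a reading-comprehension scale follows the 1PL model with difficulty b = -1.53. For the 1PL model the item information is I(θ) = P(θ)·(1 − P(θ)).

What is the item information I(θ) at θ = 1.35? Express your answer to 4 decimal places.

P = 1/(1+e^{-2.8800}) = 0.9468
P(1−P) = 0.9468 × 0.0532 = 0.0503
I = P(1−P) = 0.05033

0.0503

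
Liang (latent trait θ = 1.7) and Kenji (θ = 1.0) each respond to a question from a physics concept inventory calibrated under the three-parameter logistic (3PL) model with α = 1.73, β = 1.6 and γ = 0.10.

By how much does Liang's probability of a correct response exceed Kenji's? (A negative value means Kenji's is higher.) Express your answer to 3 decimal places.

0.253

P(θ) = γ + (1 − γ) · 1 / (1 + exp(−α(θ − β)))
P(Liang) = 0.5888  [exponent 0.1730]
P(Kenji) = 0.3354  [exponent -1.0380]
Difference = 0.5888 − 0.3354 = 0.2534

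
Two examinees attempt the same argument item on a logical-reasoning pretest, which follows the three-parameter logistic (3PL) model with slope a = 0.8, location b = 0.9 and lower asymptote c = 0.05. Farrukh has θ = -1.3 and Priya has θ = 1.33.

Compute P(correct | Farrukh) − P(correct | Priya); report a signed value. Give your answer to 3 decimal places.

P(θ) = c + (1 − c) · 1 / (1 + exp(−a(θ − b)))
P(Farrukh) = 0.1895  [exponent -1.7600]
P(Priya) = 0.6059  [exponent 0.3440]
Difference = 0.1895 − 0.6059 = -0.4165

-0.416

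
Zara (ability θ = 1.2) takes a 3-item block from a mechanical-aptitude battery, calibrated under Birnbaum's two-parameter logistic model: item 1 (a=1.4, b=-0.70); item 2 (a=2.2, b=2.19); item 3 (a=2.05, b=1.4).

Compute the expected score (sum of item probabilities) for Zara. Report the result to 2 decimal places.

P(θ) = 1 / (1 + exp(−a(θ − b)))
P_1 = 1/(1+e^{-2.6600}) = 0.9346
P_2 = 1/(1+e^{2.1780}) = 0.1017
P_3 = 1/(1+e^{0.4100}) = 0.3989
E[score] = 0.9346 + 0.1017 + 0.3989 = 1.4353

1.44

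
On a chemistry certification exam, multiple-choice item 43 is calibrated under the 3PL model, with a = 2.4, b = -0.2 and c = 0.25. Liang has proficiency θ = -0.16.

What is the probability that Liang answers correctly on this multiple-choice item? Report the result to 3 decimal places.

P(θ) = c + (1 − c) · 1 / (1 + exp(−a(θ − b)))
Exponent: 2.4 × (-0.16 − (-0.2)) = 0.0960
1/(1 + e^{-0.0960}) = 0.5240
P = 0.25 + 0.75 × 0.5240 = 0.6430

0.643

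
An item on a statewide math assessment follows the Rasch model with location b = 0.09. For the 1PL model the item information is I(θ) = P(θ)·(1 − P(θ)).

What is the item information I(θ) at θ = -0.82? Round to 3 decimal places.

P = 1/(1+e^{0.9100}) = 0.2870
P(1−P) = 0.2870 × 0.7130 = 0.2046
I = P(1−P) = 0.20463

0.205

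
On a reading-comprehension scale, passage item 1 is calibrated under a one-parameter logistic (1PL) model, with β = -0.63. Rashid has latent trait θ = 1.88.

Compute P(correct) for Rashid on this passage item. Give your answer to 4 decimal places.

0.9248

P(θ) = 1 / (1 + exp(−(θ − β)))
Exponent: (1.88 − (-0.63)) = 2.5100
1/(1 + e^{-2.5100}) = 0.9248
P = 0.9248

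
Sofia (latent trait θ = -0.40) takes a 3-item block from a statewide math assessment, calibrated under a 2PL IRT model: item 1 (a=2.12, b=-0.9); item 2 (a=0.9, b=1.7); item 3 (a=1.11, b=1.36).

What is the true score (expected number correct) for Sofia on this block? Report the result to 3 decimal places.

0.998

P(θ) = 1 / (1 + exp(−a(θ − b)))
P_1 = 1/(1+e^{-1.0600}) = 0.7427
P_2 = 1/(1+e^{1.8900}) = 0.1312
P_3 = 1/(1+e^{1.9536}) = 0.1242
E[score] = 0.7427 + 0.1312 + 0.1242 = 0.9981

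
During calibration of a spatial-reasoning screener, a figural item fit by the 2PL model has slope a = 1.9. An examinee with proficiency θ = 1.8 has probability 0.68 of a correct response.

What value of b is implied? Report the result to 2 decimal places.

P(θ) = 1 / (1 + exp(−a(θ − b)))
logit(0.68) = ln(0.68/0.32) = 0.7538
b = θ − logit/(a) = 1.8 − 0.7538/1.9000 = 1.4033

1.40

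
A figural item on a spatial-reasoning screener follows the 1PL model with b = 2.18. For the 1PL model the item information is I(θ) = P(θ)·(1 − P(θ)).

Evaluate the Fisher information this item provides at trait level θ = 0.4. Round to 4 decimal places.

P = 1/(1+e^{1.7800}) = 0.1443
P(1−P) = 0.1443 × 0.8557 = 0.1235
I = P(1−P) = 0.12348

0.1235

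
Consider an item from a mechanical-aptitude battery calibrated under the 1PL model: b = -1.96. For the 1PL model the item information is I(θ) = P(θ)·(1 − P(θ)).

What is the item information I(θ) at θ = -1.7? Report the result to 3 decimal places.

P = 1/(1+e^{-0.2600}) = 0.5646
P(1−P) = 0.5646 × 0.4354 = 0.2458
I = P(1−P) = 0.24582

0.246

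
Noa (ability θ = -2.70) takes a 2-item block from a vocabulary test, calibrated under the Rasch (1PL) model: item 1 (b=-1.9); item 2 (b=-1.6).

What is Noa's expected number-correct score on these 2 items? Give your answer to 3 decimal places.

P(θ) = 1 / (1 + exp(−(θ − b)))
P_1 = 1/(1+e^{0.8000}) = 0.3100
P_2 = 1/(1+e^{1.1000}) = 0.2497
E[score] = 0.3100 + 0.2497 = 0.5598

0.560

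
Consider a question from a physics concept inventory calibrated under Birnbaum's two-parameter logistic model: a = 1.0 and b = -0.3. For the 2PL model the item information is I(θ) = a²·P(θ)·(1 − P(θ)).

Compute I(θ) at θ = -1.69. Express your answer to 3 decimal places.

P = 1/(1+e^{1.3900}) = 0.1994
P(1−P) = 0.1994 × 0.8006 = 0.1596
I = a² × P(1−P) = 1.0² × 0.1596 = 0.15964

0.160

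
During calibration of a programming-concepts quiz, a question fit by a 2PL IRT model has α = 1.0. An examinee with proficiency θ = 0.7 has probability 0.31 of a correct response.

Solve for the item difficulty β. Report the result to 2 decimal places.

P(θ) = 1 / (1 + exp(−α(θ − β)))
logit(0.31) = ln(0.31/0.69) = -0.8001
β = θ − logit/(α) = 0.7 − (-0.8001)/1.0000 = 1.5001

1.50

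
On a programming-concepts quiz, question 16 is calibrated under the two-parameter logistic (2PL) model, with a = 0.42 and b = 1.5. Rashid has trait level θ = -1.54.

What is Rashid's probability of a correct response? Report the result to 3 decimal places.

0.218

P(θ) = 1 / (1 + exp(−a(θ − b)))
Exponent: 0.42 × (-1.54 − 1.5) = -1.2768
1/(1 + e^{1.2768}) = 0.2181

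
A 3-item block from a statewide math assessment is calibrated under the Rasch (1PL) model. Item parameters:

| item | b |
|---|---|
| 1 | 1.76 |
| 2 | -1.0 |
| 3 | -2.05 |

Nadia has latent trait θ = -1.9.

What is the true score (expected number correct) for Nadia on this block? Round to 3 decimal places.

P(θ) = 1 / (1 + exp(−(θ − b)))
P_1 = 1/(1+e^{3.6600}) = 0.0251
P_2 = 1/(1+e^{0.9000}) = 0.2891
P_3 = 1/(1+e^{-0.1500}) = 0.5374
E[score] = 0.0251 + 0.2891 + 0.5374 = 0.8516

0.852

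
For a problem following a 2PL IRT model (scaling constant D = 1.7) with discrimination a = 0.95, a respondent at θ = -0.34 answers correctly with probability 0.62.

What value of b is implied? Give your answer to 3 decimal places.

-0.643

P(θ) = 1 / (1 + exp(−D·a(θ − b)))
logit(0.62) = ln(0.62/0.38) = 0.4895
b = θ − logit/(1.7·a) = -0.34 − 0.4895/1.6150 = -0.6431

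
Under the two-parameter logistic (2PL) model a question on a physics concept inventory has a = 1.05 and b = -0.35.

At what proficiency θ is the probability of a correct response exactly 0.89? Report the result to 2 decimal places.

1.64

P(θ) = 1 / (1 + exp(−a(θ − b)))
logit = ln(0.8900/0.1100) = 2.0907
θ = b + logit/(a) = -0.35 + 2.0907/1.0500 = 1.6412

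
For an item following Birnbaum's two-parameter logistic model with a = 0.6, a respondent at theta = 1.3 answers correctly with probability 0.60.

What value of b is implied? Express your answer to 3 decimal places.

0.624

P(theta) = 1 / (1 + exp(−a(theta − b)))
logit(0.60) = ln(0.60/0.40) = 0.4055
b = theta − logit/(a) = 1.3 − 0.4055/0.6000 = 0.6242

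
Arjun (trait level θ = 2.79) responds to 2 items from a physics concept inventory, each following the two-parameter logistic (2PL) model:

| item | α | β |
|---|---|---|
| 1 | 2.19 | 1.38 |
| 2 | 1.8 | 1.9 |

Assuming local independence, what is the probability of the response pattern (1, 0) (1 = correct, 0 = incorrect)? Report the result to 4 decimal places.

P(θ) = 1 / (1 + exp(−α(θ − β)))
P_1 = 1/(1+e^{-3.0879}) = 0.9564
P_2 = 1/(1+e^{-1.6020}) = 0.8323
L = P_1 × (1−P_2) = 0.9564 × 0.1677 = 0.16039

0.1604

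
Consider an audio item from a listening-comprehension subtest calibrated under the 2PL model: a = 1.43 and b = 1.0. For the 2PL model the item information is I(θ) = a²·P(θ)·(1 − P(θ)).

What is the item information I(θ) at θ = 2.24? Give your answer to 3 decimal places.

0.254

P = 1/(1+e^{-1.7732}) = 0.8549
P(1−P) = 0.8549 × 0.1451 = 0.1241
I = a² × P(1−P) = 1.43² × 0.1241 = 0.25373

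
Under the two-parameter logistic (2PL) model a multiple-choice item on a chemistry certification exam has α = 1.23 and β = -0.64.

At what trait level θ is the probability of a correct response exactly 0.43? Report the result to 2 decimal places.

P(θ) = 1 / (1 + exp(−α(θ − β)))
logit = ln(0.4300/0.5700) = -0.2819
θ = β + logit/(α) = -0.64 + (-0.2819)/1.2300 = -0.8691

-0.87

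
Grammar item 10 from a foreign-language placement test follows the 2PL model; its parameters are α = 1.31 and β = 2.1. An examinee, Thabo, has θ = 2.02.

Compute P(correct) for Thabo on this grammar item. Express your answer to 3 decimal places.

P(θ) = 1 / (1 + exp(−α(θ − β)))
Exponent: 1.31 × (2.02 − 2.1) = -0.1048
1/(1 + e^{0.1048}) = 0.4738

0.474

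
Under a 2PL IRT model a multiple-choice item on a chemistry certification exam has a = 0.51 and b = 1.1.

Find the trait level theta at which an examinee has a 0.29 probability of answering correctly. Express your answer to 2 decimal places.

P(theta) = 1 / (1 + exp(−a(theta − b)))
logit = ln(0.2900/0.7100) = -0.8954
theta = b + logit/(a) = 1.1 + (-0.8954)/0.5100 = -0.6557

-0.66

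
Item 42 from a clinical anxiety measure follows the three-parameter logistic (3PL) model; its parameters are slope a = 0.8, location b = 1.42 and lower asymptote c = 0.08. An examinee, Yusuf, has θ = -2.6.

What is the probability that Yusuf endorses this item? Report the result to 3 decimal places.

0.115

P(θ) = c + (1 − c) · 1 / (1 + exp(−a(θ − b)))
Exponent: 0.8 × (-2.6 − 1.42) = -3.2160
1/(1 + e^{3.2160}) = 0.0386
P = 0.08 + 0.92 × 0.0386 = 0.1155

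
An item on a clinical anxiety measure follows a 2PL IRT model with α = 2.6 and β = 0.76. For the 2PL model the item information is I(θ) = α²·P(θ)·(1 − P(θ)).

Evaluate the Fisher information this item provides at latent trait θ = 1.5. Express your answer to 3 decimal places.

P = 1/(1+e^{-1.9240}) = 0.8726
P(1−P) = 0.8726 × 0.1274 = 0.1112
I = α² × P(1−P) = 2.6² × 0.1112 = 0.75159

0.752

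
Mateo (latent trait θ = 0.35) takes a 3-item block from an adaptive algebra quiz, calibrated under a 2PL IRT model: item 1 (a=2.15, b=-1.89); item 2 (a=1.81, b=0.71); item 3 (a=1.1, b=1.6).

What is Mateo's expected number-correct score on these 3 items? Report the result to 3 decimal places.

1.536

P(θ) = 1 / (1 + exp(−a(θ − b)))
P_1 = 1/(1+e^{-4.8160}) = 0.9920
P_2 = 1/(1+e^{0.6516}) = 0.3426
P_3 = 1/(1+e^{1.3750}) = 0.2018
E[score] = 0.9920 + 0.3426 + 0.2018 = 1.5364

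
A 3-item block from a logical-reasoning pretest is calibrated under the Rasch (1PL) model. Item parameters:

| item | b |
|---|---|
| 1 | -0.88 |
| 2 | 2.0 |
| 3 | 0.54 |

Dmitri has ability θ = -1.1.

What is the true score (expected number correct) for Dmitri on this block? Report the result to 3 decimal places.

0.651

P(θ) = 1 / (1 + exp(−(θ − b)))
P_1 = 1/(1+e^{0.2200}) = 0.4452
P_2 = 1/(1+e^{3.1000}) = 0.0431
P_3 = 1/(1+e^{1.6400}) = 0.1625
E[score] = 0.4452 + 0.0431 + 0.1625 = 0.6508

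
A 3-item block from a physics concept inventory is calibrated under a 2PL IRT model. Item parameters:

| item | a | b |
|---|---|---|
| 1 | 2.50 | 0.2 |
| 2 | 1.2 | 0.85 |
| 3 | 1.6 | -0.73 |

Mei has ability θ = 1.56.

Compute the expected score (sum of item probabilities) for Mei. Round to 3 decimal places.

2.644

P(θ) = 1 / (1 + exp(−a(θ − b)))
P_1 = 1/(1+e^{-3.4000}) = 0.9677
P_2 = 1/(1+e^{-0.8520}) = 0.7010
P_3 = 1/(1+e^{-3.6640}) = 0.9750
E[score] = 0.9677 + 0.7010 + 0.9750 = 2.6437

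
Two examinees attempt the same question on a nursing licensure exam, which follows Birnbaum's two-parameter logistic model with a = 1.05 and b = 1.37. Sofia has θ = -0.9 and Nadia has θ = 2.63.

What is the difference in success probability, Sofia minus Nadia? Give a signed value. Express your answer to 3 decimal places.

P(θ) = 1 / (1 + exp(−a(θ − b)))
P(Sofia) = 0.0844  [exponent -2.3835]
P(Nadia) = 0.7897  [exponent 1.3230]
Difference = 0.0844 − 0.7897 = -0.7052

-0.705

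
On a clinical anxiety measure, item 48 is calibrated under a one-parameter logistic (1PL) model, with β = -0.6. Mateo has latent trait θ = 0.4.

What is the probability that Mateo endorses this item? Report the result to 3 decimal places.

P(θ) = 1 / (1 + exp(−(θ − β)))
Exponent: (0.4 − (-0.6)) = 1.0000
1/(1 + e^{-1.0000}) = 0.7311
P = 0.7311

0.731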